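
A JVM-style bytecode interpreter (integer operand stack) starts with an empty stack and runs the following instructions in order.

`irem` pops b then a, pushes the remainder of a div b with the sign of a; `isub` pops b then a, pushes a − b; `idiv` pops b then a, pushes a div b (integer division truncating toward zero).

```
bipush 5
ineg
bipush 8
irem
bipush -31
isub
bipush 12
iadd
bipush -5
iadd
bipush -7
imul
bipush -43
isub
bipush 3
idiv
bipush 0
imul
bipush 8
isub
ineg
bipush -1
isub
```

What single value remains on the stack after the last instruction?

bipush 5   → [5]
ineg       → [-5]
bipush 8   → [-5, 8]
irem       → [-5]
bipush -31 → [-5, -31]
isub       → [26]
bipush 12  → [26, 12]
iadd       → [38]
bipush -5  → [38, -5]
iadd       → [33]
bipush -7  → [33, -7]
imul       → [-231]
bipush -43 → [-231, -43]
isub       → [-188]
bipush 3   → [-188, 3]
idiv       → [-62]
bipush 0   → [-62, 0]
imul       → [0]
bipush 8   → [0, 8]
isub       → [-8]
ineg       → [8]
bipush -1  → [8, -1]
isub       → [9]

9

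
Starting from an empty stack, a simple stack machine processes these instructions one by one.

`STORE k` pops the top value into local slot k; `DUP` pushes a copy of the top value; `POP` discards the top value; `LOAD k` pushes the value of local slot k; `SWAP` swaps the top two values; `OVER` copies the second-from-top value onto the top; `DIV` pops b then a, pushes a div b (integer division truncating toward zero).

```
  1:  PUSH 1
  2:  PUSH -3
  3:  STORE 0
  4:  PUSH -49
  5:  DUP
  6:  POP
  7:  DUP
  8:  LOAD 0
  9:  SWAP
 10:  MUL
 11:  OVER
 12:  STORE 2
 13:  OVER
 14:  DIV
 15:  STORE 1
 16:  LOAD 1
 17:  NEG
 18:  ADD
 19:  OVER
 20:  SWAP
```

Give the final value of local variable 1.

-3

PUSH 1    [1]
PUSH -3   [1, -3]
STORE 0   [1]
PUSH -49  [1, -49]
DUP       [1, -49, -49]
POP       [1, -49]
DUP       [1, -49, -49]
LOAD 0    [1, -49, -49, -3]
SWAP      [1, -49, -3, -49]
MUL       [1, -49, 147]
OVER      [1, -49, 147, -49]
STORE 2   [1, -49, 147]
OVER      [1, -49, 147, -49]
DIV       [1, -49, -3]
STORE 1   [1, -49]
LOAD 1    [1, -49, -3]
NEG       [1, -49, 3]
ADD       [1, -46]
OVER      [1, -46, 1]
SWAP      [1, 1, -46]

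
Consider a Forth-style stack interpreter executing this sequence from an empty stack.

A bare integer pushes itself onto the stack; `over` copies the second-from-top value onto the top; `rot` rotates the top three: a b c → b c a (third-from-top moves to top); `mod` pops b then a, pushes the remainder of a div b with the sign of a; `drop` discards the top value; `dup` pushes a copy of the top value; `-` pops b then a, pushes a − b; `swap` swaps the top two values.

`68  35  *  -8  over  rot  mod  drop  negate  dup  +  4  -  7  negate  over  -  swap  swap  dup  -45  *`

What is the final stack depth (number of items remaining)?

68     : [68]
35     : [68, 35]
*      : [2380]
-8     : [2380, -8]
over   : [2380, -8, 2380]
rot    : [-8, 2380, 2380]
mod    : [-8, 0]
drop   : [-8]
negate : [8]
dup    : [8, 8]
+      : [16]
4      : [16, 4]
-      : [12]
7      : [12, 7]
negate : [12, -7]
over   : [12, -7, 12]
-      : [12, -19]
swap   : [-19, 12]
swap   : [12, -19]
dup    : [12, -19, -19]
-45    : [12, -19, -19, -45]
*      : [12, -19, 855]

3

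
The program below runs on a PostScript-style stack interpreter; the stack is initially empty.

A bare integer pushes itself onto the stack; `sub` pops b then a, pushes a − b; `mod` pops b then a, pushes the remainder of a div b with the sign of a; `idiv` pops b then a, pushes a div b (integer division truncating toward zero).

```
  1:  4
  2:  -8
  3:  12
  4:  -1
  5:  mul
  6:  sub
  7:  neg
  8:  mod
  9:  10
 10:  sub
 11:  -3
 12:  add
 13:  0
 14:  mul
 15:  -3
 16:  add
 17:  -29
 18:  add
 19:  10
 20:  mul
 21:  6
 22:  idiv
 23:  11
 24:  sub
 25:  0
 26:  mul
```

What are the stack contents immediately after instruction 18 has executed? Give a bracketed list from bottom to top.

4   : 4
-8  : 4 -8
12  : 4 -8 12
-1  : 4 -8 12 -1
mul : 4 -8 -12
sub : 4 4
neg : 4 -4
mod : 0
10  : 0 10
sub : -10
-3  : -10 -3
add : -13
0   : -13 0
mul : 0
-3  : 0 -3
add : -3
-29 : -3 -29
add : -32

[-32]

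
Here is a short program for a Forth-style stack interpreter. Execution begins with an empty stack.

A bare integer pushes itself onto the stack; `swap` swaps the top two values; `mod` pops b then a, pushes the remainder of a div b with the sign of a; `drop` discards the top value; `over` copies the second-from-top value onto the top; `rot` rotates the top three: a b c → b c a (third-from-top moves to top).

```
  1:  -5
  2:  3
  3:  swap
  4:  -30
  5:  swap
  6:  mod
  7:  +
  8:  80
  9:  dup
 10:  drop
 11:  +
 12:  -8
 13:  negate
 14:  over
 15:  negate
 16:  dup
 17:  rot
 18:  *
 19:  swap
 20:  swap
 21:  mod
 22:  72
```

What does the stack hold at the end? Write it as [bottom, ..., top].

[83, -83, 72]

-5     → -5
3      → -5 3
swap   → 3 -5
-30    → 3 -5 -30
swap   → 3 -30 -5
mod    → 3 0
+      → 3
80     → 3 80
dup    → 3 80 80
drop   → 3 80
+      → 83
-8     → 83 -8
negate → 83 8
over   → 83 8 83
negate → 83 8 -83
dup    → 83 8 -83 -83
rot    → 83 -83 -83 8
*      → 83 -83 -664
swap   → 83 -664 -83
swap   → 83 -83 -664
mod    → 83 -83
72     → 83 -83 72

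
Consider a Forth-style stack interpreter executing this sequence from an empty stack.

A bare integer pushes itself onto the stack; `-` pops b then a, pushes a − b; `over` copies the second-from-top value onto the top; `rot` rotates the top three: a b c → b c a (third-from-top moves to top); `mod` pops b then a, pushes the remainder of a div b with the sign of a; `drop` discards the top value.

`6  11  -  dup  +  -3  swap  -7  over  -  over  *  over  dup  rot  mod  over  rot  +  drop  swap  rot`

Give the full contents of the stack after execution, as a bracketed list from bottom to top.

6     6
11    6 11
-     -5
dup   -5 -5
+     -10
-3    -10 -3
swap  -3 -10
-7    -3 -10 -7
over  -3 -10 -7 -10
-     -3 -10 3
over  -3 -10 3 -10
*     -3 -10 -30
over  -3 -10 -30 -10
dup   -3 -10 -30 -10 -10
rot   -3 -10 -10 -10 -30
mod   -3 -10 -10 -10
over  -3 -10 -10 -10 -10
rot   -3 -10 -10 -10 -10
+     -3 -10 -10 -20
drop  -3 -10 -10
swap  -3 -10 -10
rot   -10 -10 -3

[-10, -10, -3]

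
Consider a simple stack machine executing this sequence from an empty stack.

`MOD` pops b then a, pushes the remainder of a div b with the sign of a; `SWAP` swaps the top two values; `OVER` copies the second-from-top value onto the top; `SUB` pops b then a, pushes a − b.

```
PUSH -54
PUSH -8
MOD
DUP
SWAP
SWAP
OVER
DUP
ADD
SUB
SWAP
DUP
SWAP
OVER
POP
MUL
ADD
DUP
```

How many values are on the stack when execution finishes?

PUSH -54 → -54
PUSH -8  → -54 -8
MOD      → -6
DUP      → -6 -6
SWAP     → -6 -6
SWAP     → -6 -6
OVER     → -6 -6 -6
DUP      → -6 -6 -6 -6
ADD      → -6 -6 -12
SUB      → -6 6
SWAP     → 6 -6
DUP      → 6 -6 -6
SWAP     → 6 -6 -6
OVER     → 6 -6 -6 -6
POP      → 6 -6 -6
MUL      → 6 36
ADD      → 42
DUP      → 42 42

2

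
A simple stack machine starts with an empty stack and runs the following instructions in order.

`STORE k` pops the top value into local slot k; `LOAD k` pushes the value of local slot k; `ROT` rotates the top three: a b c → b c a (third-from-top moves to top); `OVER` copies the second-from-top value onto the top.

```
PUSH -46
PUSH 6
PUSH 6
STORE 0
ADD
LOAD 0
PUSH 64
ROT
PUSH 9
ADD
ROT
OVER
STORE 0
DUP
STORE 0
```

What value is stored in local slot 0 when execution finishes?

PUSH -46 : -46
PUSH 6   : -46 6
PUSH 6   : -46 6 6
STORE 0  : -46 6
ADD      : -40
LOAD 0   : -40 6
PUSH 64  : -40 6 64
ROT      : 6 64 -40
PUSH 9   : 6 64 -40 9
ADD      : 6 64 -31
ROT      : 64 -31 6
OVER     : 64 -31 6 -31
STORE 0  : 64 -31 6
DUP      : 64 -31 6 6
STORE 0  : 64 -31 6

6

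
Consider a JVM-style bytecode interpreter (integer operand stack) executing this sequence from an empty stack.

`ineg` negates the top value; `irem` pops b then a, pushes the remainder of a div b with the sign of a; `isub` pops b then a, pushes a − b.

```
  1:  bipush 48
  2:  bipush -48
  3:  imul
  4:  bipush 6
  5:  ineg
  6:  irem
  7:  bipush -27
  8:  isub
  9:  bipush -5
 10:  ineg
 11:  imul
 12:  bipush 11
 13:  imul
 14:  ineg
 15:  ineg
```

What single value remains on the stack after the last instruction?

bipush 48   [48]
bipush -48  [48, -48]
imul        [-2304]
bipush 6    [-2304, 6]
ineg        [-2304, -6]
irem        [0]
bipush -27  [0, -27]
isub        [27]
bipush -5   [27, -5]
ineg        [27, 5]
imul        [135]
bipush 11   [135, 11]
imul        [1485]
ineg        [-1485]
ineg        [1485]

1485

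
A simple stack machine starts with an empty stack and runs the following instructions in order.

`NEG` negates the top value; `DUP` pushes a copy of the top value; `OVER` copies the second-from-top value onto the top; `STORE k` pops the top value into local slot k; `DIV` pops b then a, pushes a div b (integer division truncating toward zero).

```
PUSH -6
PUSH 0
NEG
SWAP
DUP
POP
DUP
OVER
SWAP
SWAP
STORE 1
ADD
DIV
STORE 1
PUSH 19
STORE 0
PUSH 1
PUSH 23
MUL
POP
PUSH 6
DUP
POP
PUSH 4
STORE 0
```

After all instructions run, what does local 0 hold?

4

PUSH -6 → [-6]
PUSH 0  → [-6, 0]
NEG     → [-6, 0]
SWAP    → [0, -6]
DUP     → [0, -6, -6]
POP     → [0, -6]
DUP     → [0, -6, -6]
OVER    → [0, -6, -6, -6]
SWAP    → [0, -6, -6, -6]
SWAP    → [0, -6, -6, -6]
STORE 1 → [0, -6, -6]
ADD     → [0, -12]
DIV     → [0]
STORE 1 → []
PUSH 19 → [19]
STORE 0 → []
PUSH 1  → [1]
PUSH 23 → [1, 23]
MUL     → [23]
POP     → []
PUSH 6  → [6]
DUP     → [6, 6]
POP     → [6]
PUSH 4  → [6, 4]
STORE 0 → [6]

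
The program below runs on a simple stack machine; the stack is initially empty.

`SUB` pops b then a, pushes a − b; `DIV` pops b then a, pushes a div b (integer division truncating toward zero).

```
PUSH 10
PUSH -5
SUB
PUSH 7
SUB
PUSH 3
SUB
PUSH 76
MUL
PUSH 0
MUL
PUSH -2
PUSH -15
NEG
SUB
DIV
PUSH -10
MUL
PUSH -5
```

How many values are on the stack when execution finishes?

2

PUSH 10  -> [10]
PUSH -5  -> [10, -5]
SUB      -> [15]
PUSH 7   -> [15, 7]
SUB      -> [8]
PUSH 3   -> [8, 3]
SUB      -> [5]
PUSH 76  -> [5, 76]
MUL      -> [380]
PUSH 0   -> [380, 0]
MUL      -> [0]
PUSH -2  -> [0, -2]
PUSH -15 -> [0, -2, -15]
NEG      -> [0, -2, 15]
SUB      -> [0, -17]
DIV      -> [0]
PUSH -10 -> [0, -10]
MUL      -> [0]
PUSH -5  -> [0, -5]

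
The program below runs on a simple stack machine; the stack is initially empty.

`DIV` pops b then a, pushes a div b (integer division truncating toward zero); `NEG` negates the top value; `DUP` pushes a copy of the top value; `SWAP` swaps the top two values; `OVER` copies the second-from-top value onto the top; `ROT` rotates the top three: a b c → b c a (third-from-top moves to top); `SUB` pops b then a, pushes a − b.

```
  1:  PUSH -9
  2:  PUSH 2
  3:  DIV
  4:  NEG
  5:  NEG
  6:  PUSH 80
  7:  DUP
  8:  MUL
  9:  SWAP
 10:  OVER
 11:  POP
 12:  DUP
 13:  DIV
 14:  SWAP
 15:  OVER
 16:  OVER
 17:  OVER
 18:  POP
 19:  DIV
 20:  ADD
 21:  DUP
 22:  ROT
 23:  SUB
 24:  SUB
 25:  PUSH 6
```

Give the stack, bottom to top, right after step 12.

PUSH -9 → -9
PUSH 2  → -9 2
DIV     → -4
NEG     → 4
NEG     → -4
PUSH 80 → -4 80
DUP     → -4 80 80
MUL     → -4 6400
SWAP    → 6400 -4
OVER    → 6400 -4 6400
POP     → 6400 -4
DUP     → 6400 -4 -4

[6400, -4, -4]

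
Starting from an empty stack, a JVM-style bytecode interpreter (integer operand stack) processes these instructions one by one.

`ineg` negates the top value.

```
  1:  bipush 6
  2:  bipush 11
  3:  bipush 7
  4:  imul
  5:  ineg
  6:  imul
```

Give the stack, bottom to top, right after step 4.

bipush 6  -> 6
bipush 11 -> 6 11
bipush 7  -> 6 11 7
imul      -> 6 77

[6, 77]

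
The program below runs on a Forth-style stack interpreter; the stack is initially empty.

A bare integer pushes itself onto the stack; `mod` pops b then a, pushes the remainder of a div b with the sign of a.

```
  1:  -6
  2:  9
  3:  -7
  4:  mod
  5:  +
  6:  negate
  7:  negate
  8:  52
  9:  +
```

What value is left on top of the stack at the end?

-6     -> -6
9      -> -6 9
-7     -> -6 9 -7
mod    -> -6 2
+      -> -4
negate -> 4
negate -> -4
52     -> -4 52
+      -> 48

48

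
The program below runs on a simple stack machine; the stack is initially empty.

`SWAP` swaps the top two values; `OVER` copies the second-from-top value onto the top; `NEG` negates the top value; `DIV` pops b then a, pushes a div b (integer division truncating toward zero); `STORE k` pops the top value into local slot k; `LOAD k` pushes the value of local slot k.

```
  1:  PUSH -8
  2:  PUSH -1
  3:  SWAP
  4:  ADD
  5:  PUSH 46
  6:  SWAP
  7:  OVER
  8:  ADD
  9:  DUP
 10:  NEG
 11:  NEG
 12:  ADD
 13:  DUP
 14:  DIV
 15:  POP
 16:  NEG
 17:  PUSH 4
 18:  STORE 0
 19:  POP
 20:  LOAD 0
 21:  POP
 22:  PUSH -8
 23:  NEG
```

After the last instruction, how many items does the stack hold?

PUSH -8  [-8]
PUSH -1  [-8, -1]
SWAP     [-1, -8]
ADD      [-9]
PUSH 46  [-9, 46]
SWAP     [46, -9]
OVER     [46, -9, 46]
ADD      [46, 37]
DUP      [46, 37, 37]
NEG      [46, 37, -37]
NEG      [46, 37, 37]
ADD      [46, 74]
DUP      [46, 74, 74]
DIV      [46, 1]
POP      [46]
NEG      [-46]
PUSH 4   [-46, 4]
STORE 0  [-46]
POP      []
LOAD 0   [4]
POP      []
PUSH -8  [-8]
NEG      [8]

1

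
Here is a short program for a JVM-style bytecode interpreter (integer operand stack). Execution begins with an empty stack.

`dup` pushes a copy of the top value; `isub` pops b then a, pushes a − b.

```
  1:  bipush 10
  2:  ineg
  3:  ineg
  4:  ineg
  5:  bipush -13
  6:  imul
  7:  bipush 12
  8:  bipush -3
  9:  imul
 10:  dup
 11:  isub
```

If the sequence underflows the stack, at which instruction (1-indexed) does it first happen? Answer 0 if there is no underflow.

0

bipush 10   10
ineg        -10
ineg        10
ineg        -10
bipush -13  -10 -13
imul        130
bipush 12   130 12
bipush -3   130 12 -3
imul        130 -36
dup         130 -36 -36
isub        130 0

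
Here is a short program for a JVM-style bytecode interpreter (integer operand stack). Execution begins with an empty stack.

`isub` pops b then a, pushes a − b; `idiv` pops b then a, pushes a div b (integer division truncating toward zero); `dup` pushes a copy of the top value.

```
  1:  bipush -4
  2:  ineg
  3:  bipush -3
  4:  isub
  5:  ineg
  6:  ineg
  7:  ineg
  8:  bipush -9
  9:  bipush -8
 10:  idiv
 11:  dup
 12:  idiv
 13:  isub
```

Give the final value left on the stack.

bipush -4  [-4]
ineg       [4]
bipush -3  [4, -3]
isub       [7]
ineg       [-7]
ineg       [7]
ineg       [-7]
bipush -9  [-7, -9]
bipush -8  [-7, -9, -8]
idiv       [-7, 1]
dup        [-7, 1, 1]
idiv       [-7, 1]
isub       [-8]

-8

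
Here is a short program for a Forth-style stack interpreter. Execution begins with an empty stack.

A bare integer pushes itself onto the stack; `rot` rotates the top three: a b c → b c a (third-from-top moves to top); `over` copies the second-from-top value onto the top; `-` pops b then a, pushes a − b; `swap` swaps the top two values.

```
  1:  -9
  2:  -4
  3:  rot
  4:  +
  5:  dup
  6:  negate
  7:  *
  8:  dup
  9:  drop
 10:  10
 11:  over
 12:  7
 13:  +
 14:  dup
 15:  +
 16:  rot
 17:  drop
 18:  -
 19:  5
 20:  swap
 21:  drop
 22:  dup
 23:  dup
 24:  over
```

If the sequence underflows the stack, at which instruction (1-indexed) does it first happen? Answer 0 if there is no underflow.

-9 → -9
-4 → -9 -4
rot  — needs 3 operands, stack has 2 → underflow

3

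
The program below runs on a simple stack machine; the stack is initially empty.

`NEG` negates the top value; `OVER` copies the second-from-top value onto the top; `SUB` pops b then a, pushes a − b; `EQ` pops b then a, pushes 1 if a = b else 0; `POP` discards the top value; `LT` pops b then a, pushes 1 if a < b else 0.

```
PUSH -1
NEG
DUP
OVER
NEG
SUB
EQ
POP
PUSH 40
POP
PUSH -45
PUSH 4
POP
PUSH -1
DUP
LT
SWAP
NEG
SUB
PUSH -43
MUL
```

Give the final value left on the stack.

1935

PUSH -1   -1
NEG       1
DUP       1 1
OVER      1 1 1
NEG       1 1 -1
SUB       1 2
EQ        0
POP       (empty)
PUSH 40   40
POP       (empty)
PUSH -45  -45
PUSH 4    -45 4
POP       -45
PUSH -1   -45 -1
DUP       -45 -1 -1
LT        -45 0
SWAP      0 -45
NEG       0 45
SUB       -45
PUSH -43  -45 -43
MUL       1935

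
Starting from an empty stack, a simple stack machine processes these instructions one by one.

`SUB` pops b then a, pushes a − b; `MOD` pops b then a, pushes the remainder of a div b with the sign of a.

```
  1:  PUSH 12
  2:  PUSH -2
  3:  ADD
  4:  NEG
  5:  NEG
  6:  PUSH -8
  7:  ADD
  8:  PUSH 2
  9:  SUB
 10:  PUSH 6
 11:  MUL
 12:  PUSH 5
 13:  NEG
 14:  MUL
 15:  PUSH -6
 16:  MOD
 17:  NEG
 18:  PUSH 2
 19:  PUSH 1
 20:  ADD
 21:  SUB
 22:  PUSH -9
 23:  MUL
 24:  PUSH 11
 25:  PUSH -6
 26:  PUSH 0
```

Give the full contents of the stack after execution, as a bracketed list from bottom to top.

PUSH 12 -> 12
PUSH -2 -> 12 -2
ADD     -> 10
NEG     -> -10
NEG     -> 10
PUSH -8 -> 10 -8
ADD     -> 2
PUSH 2  -> 2 2
SUB     -> 0
PUSH 6  -> 0 6
MUL     -> 0
PUSH 5  -> 0 5
NEG     -> 0 -5
MUL     -> 0
PUSH -6 -> 0 -6
MOD     -> 0
NEG     -> 0
PUSH 2  -> 0 2
PUSH 1  -> 0 2 1
ADD     -> 0 3
SUB     -> -3
PUSH -9 -> -3 -9
MUL     -> 27
PUSH 11 -> 27 11
PUSH -6 -> 27 11 -6
PUSH 0  -> 27 11 -6 0

[27, 11, -6, 0]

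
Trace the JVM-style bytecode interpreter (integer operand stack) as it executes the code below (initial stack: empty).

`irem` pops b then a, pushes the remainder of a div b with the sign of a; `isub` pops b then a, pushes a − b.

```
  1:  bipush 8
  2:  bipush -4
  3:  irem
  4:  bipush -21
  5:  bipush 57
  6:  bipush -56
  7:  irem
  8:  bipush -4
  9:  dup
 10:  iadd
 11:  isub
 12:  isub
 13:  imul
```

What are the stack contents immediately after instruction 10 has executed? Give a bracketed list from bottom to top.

[0, -21, 1, -8]

bipush 8    [8]
bipush -4   [8, -4]
irem        [0]
bipush -21  [0, -21]
bipush 57   [0, -21, 57]
bipush -56  [0, -21, 57, -56]
irem        [0, -21, 1]
bipush -4   [0, -21, 1, -4]
dup         [0, -21, 1, -4, -4]
iadd        [0, -21, 1, -8]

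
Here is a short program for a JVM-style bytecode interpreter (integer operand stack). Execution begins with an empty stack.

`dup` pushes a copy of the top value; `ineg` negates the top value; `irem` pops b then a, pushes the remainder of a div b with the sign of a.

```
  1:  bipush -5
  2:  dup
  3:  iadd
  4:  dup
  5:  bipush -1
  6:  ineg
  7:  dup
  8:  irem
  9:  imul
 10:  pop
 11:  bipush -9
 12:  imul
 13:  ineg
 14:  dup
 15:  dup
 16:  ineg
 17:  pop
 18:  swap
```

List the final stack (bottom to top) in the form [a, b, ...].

bipush -5 -> [-5]
dup       -> [-5, -5]
iadd      -> [-10]
dup       -> [-10, -10]
bipush -1 -> [-10, -10, -1]
ineg      -> [-10, -10, 1]
dup       -> [-10, -10, 1, 1]
irem      -> [-10, -10, 0]
imul      -> [-10, 0]
pop       -> [-10]
bipush -9 -> [-10, -9]
imul      -> [90]
ineg      -> [-90]
dup       -> [-90, -90]
dup       -> [-90, -90, -90]
ineg      -> [-90, -90, 90]
pop       -> [-90, -90]
swap      -> [-90, -90]

[-90, -90]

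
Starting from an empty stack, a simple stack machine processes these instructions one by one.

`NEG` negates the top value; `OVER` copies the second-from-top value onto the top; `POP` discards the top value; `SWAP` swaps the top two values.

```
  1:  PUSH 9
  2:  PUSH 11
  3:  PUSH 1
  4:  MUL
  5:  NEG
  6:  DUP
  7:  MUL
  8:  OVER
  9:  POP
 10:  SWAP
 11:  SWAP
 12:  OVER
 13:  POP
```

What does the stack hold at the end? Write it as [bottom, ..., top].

PUSH 9  → [9]
PUSH 11 → [9, 11]
PUSH 1  → [9, 11, 1]
MUL     → [9, 11]
NEG     → [9, -11]
DUP     → [9, -11, -11]
MUL     → [9, 121]
OVER    → [9, 121, 9]
POP     → [9, 121]
SWAP    → [121, 9]
SWAP    → [9, 121]
OVER    → [9, 121, 9]
POP     → [9, 121]

[9, 121]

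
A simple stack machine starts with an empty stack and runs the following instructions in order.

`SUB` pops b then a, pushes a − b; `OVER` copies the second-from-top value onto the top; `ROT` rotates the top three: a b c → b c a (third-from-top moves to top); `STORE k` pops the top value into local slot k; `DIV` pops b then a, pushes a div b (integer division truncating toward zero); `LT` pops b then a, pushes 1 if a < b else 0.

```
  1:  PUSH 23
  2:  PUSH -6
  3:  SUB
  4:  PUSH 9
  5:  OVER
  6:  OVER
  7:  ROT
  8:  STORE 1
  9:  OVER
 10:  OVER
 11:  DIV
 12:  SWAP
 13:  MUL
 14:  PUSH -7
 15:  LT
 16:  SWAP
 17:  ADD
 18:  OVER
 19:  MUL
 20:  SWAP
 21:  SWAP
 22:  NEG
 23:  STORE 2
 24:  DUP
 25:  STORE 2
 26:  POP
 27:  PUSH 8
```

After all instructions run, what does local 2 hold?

PUSH 23 → [23]
PUSH -6 → [23, -6]
SUB     → [29]
PUSH 9  → [29, 9]
OVER    → [29, 9, 29]
OVER    → [29, 9, 29, 9]
ROT     → [29, 29, 9, 9]
STORE 1 → [29, 29, 9]
OVER    → [29, 29, 9, 29]
OVER    → [29, 29, 9, 29, 9]
DIV     → [29, 29, 9, 3]
SWAP    → [29, 29, 3, 9]
MUL     → [29, 29, 27]
PUSH -7 → [29, 29, 27, -7]
LT      → [29, 29, 0]
SWAP    → [29, 0, 29]
ADD     → [29, 29]
OVER    → [29, 29, 29]
MUL     → [29, 841]
SWAP    → [841, 29]
SWAP    → [29, 841]
NEG     → [29, -841]
STORE 2 → [29]
DUP     → [29, 29]
STORE 2 → [29]
POP     → []
PUSH 8  → [8]

29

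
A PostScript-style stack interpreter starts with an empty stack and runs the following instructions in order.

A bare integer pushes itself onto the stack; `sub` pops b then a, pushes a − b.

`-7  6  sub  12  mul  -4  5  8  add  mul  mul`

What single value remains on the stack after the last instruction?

8112

-7  → [-7]
6   → [-7, 6]
sub → [-13]
12  → [-13, 12]
mul → [-156]
-4  → [-156, -4]
5   → [-156, -4, 5]
8   → [-156, -4, 5, 8]
add → [-156, -4, 13]
mul → [-156, -52]
mul → [8112]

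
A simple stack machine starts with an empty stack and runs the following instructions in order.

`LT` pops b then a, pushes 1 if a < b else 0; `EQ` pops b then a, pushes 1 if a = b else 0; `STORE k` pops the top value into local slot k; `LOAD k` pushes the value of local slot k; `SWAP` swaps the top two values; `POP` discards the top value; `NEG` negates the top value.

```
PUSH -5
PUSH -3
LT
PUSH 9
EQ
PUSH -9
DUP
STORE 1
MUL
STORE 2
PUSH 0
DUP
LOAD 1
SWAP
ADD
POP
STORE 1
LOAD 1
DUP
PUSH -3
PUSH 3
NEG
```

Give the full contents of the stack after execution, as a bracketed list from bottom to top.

[0, 0, -3, -3]

PUSH -5  -5
PUSH -3  -5 -3
LT       1
PUSH 9   1 9
EQ       0
PUSH -9  0 -9
DUP      0 -9 -9
STORE 1  0 -9
MUL      0
STORE 2  (empty)
PUSH 0   0
DUP      0 0
LOAD 1   0 0 -9
SWAP     0 -9 0
ADD      0 -9
POP      0
STORE 1  (empty)
LOAD 1   0
DUP      0 0
PUSH -3  0 0 -3
PUSH 3   0 0 -3 3
NEG      0 0 -3 -3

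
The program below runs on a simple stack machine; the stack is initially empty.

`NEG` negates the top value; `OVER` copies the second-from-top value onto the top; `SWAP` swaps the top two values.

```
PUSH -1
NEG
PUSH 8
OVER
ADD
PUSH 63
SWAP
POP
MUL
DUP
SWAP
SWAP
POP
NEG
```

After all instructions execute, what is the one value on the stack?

PUSH -1  -1
NEG      1
PUSH 8   1 8
OVER     1 8 1
ADD      1 9
PUSH 63  1 9 63
SWAP     1 63 9
POP      1 63
MUL      63
DUP      63 63
SWAP     63 63
SWAP     63 63
POP      63
NEG      -63

-63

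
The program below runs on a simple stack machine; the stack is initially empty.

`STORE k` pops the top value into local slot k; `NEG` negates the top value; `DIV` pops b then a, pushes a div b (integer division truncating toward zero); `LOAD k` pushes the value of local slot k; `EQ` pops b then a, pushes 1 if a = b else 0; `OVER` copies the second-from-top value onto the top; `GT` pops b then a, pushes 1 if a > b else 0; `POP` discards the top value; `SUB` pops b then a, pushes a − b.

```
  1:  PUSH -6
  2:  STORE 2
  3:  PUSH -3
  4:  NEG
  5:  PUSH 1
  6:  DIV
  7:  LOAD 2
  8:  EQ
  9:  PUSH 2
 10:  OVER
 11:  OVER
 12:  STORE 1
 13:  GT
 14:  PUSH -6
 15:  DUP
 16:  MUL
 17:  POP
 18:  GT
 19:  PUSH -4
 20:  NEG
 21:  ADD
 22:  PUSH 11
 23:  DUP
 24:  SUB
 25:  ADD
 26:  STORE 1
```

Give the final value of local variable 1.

4

PUSH -6 : [-6]
STORE 2 : []
PUSH -3 : [-3]
NEG     : [3]
PUSH 1  : [3, 1]
DIV     : [3]
LOAD 2  : [3, -6]
EQ      : [0]
PUSH 2  : [0, 2]
OVER    : [0, 2, 0]
OVER    : [0, 2, 0, 2]
STORE 1 : [0, 2, 0]
GT      : [0, 1]
PUSH -6 : [0, 1, -6]
DUP     : [0, 1, -6, -6]
MUL     : [0, 1, 36]
POP     : [0, 1]
GT      : [0]
PUSH -4 : [0, -4]
NEG     : [0, 4]
ADD     : [4]
PUSH 11 : [4, 11]
DUP     : [4, 11, 11]
SUB     : [4, 0]
ADD     : [4]
STORE 1 : []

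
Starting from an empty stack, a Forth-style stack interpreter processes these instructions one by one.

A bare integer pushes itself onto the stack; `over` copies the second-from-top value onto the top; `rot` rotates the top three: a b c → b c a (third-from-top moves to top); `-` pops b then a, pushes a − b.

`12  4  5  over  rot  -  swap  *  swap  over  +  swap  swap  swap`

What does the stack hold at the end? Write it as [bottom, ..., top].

12    12
4     12 4
5     12 4 5
over  12 4 5 4
rot   12 5 4 4
-     12 5 0
swap  12 0 5
*     12 0
swap  0 12
over  0 12 0
+     0 12
swap  12 0
swap  0 12
swap  12 0

[12, 0]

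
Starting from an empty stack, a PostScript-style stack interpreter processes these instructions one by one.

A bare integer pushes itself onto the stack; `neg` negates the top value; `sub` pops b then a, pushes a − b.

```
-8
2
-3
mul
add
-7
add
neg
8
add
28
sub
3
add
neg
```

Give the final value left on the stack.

-8  -> -8
2   -> -8 2
-3  -> -8 2 -3
mul -> -8 -6
add -> -14
-7  -> -14 -7
add -> -21
neg -> 21
8   -> 21 8
add -> 29
28  -> 29 28
sub -> 1
3   -> 1 3
add -> 4
neg -> -4

-4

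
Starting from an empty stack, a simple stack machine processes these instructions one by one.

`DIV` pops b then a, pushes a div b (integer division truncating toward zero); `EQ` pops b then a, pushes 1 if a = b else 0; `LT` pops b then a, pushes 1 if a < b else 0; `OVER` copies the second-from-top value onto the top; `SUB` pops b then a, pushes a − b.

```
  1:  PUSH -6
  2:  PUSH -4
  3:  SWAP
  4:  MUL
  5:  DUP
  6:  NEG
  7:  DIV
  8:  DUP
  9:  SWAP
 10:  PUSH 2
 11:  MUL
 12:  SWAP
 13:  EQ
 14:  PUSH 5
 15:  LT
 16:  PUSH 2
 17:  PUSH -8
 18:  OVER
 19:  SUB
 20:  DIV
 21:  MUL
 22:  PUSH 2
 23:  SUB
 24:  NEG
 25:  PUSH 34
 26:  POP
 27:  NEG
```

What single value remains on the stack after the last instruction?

PUSH -6 : [-6]
PUSH -4 : [-6, -4]
SWAP    : [-4, -6]
MUL     : [24]
DUP     : [24, 24]
NEG     : [24, -24]
DIV     : [-1]
DUP     : [-1, -1]
SWAP    : [-1, -1]
PUSH 2  : [-1, -1, 2]
MUL     : [-1, -2]
SWAP    : [-2, -1]
EQ      : [0]
PUSH 5  : [0, 5]
LT      : [1]
PUSH 2  : [1, 2]
PUSH -8 : [1, 2, -8]
OVER    : [1, 2, -8, 2]
SUB     : [1, 2, -10]
DIV     : [1, 0]
MUL     : [0]
PUSH 2  : [0, 2]
SUB     : [-2]
NEG     : [2]
PUSH 34 : [2, 34]
POP     : [2]
NEG     : [-2]

-2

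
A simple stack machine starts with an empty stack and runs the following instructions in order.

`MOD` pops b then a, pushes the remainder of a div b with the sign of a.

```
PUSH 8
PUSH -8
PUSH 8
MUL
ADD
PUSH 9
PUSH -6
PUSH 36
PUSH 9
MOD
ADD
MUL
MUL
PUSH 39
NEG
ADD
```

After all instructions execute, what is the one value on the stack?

PUSH 8  → [8]
PUSH -8 → [8, -8]
PUSH 8  → [8, -8, 8]
MUL     → [8, -64]
ADD     → [-56]
PUSH 9  → [-56, 9]
PUSH -6 → [-56, 9, -6]
PUSH 36 → [-56, 9, -6, 36]
PUSH 9  → [-56, 9, -6, 36, 9]
MOD     → [-56, 9, -6, 0]
ADD     → [-56, 9, -6]
MUL     → [-56, -54]
MUL     → [3024]
PUSH 39 → [3024, 39]
NEG     → [3024, -39]
ADD     → [2985]

2985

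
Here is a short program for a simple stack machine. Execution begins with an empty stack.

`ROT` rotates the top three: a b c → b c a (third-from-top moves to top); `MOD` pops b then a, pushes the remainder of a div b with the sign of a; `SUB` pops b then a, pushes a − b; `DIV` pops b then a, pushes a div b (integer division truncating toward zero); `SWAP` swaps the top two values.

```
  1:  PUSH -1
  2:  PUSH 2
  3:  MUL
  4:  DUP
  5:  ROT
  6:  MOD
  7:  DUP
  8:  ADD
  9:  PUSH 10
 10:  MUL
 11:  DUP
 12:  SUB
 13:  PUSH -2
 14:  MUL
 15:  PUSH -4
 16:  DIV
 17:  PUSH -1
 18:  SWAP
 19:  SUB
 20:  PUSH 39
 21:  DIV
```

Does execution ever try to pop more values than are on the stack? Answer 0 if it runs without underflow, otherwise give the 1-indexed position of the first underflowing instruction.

PUSH -1 → [-1]
PUSH 2  → [-1, 2]
MUL     → [-2]
DUP     → [-2, -2]
ROT  — needs 3 operands, stack has 2 → underflow

5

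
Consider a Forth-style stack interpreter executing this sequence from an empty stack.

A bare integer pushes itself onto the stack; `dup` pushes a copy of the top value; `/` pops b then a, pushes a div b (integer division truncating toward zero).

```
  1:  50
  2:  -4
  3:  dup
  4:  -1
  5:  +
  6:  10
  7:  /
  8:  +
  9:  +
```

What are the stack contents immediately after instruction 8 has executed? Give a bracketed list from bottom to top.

[50, -4]

50  → 50
-4  → 50 -4
dup → 50 -4 -4
-1  → 50 -4 -4 -1
+   → 50 -4 -5
10  → 50 -4 -5 10
/   → 50 -4 0
+   → 50 -4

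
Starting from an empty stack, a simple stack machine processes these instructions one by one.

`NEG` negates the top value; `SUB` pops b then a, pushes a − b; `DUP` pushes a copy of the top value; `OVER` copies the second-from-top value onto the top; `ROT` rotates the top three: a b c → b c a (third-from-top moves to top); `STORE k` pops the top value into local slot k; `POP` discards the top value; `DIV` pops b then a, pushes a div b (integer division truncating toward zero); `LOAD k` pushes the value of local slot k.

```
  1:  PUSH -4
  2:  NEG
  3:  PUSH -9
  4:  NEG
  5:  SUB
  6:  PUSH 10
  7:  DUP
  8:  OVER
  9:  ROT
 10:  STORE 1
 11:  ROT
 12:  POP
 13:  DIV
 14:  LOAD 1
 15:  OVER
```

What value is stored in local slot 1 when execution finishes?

PUSH -4 -> -4
NEG     -> 4
PUSH -9 -> 4 -9
NEG     -> 4 9
SUB     -> -5
PUSH 10 -> -5 10
DUP     -> -5 10 10
OVER    -> -5 10 10 10
ROT     -> -5 10 10 10
STORE 1 -> -5 10 10
ROT     -> 10 10 -5
POP     -> 10 10
DIV     -> 1
LOAD 1  -> 1 10
OVER    -> 1 10 1

10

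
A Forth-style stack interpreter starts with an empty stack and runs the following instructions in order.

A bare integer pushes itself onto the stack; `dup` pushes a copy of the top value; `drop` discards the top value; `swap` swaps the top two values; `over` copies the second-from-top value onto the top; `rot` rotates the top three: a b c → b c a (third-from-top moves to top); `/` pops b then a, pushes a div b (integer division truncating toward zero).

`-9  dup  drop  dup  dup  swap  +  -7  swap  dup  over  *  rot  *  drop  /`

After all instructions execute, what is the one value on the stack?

0

-9   → -9
dup  → -9 -9
drop → -9
dup  → -9 -9
dup  → -9 -9 -9
swap → -9 -9 -9
+    → -9 -18
-7   → -9 -18 -7
swap → -9 -7 -18
dup  → -9 -7 -18 -18
over → -9 -7 -18 -18 -18
*    → -9 -7 -18 324
rot  → -9 -18 324 -7
*    → -9 -18 -2268
drop → -9 -18
/    → 0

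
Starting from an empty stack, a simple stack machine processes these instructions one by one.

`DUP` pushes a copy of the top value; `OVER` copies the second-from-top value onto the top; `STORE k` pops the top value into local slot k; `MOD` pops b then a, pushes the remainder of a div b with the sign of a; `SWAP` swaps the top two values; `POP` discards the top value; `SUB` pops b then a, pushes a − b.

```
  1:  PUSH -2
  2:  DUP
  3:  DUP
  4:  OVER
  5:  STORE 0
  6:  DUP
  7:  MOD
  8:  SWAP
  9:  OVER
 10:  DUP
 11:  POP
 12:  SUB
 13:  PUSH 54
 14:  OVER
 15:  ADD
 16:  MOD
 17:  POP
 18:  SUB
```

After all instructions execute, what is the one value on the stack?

-2

PUSH -2 : -2
DUP     : -2 -2
DUP     : -2 -2 -2
OVER    : -2 -2 -2 -2
STORE 0 : -2 -2 -2
DUP     : -2 -2 -2 -2
MOD     : -2 -2 0
SWAP    : -2 0 -2
OVER    : -2 0 -2 0
DUP     : -2 0 -2 0 0
POP     : -2 0 -2 0
SUB     : -2 0 -2
PUSH 54 : -2 0 -2 54
OVER    : -2 0 -2 54 -2
ADD     : -2 0 -2 52
MOD     : -2 0 -2
POP     : -2 0
SUB     : -2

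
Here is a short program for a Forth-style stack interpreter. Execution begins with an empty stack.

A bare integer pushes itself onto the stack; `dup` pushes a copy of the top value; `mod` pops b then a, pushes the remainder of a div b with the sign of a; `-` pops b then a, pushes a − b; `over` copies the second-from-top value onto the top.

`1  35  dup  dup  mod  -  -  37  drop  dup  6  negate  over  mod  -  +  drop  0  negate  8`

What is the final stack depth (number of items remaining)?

1       [1]
35      [1, 35]
dup     [1, 35, 35]
dup     [1, 35, 35, 35]
mod     [1, 35, 0]
-       [1, 35]
-       [-34]
37      [-34, 37]
drop    [-34]
dup     [-34, -34]
6       [-34, -34, 6]
negate  [-34, -34, -6]
over    [-34, -34, -6, -34]
mod     [-34, -34, -6]
-       [-34, -28]
+       [-62]
drop    []
0       [0]
negate  [0]
8       [0, 8]

2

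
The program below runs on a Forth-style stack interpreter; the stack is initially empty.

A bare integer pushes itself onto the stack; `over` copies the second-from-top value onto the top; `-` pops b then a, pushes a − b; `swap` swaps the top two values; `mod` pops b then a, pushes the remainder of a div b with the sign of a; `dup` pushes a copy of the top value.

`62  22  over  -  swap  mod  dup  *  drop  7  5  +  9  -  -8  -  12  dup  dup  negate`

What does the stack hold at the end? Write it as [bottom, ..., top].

[11, 12, 12, -12]

62      [62]
22      [62, 22]
over    [62, 22, 62]
-       [62, -40]
swap    [-40, 62]
mod     [-40]
dup     [-40, -40]
*       [1600]
drop    []
7       [7]
5       [7, 5]
+       [12]
9       [12, 9]
-       [3]
-8      [3, -8]
-       [11]
12      [11, 12]
dup     [11, 12, 12]
dup     [11, 12, 12, 12]
negate  [11, 12, 12, -12]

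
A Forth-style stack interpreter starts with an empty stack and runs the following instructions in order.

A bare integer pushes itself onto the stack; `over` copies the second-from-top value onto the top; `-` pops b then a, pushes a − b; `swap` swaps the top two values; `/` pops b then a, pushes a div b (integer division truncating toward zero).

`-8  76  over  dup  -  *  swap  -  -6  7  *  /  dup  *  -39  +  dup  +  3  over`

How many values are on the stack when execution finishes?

3

-8    [-8]
76    [-8, 76]
over  [-8, 76, -8]
dup   [-8, 76, -8, -8]
-     [-8, 76, 0]
*     [-8, 0]
swap  [0, -8]
-     [8]
-6    [8, -6]
7     [8, -6, 7]
*     [8, -42]
/     [0]
dup   [0, 0]
*     [0]
-39   [0, -39]
+     [-39]
dup   [-39, -39]
+     [-78]
3     [-78, 3]
over  [-78, 3, -78]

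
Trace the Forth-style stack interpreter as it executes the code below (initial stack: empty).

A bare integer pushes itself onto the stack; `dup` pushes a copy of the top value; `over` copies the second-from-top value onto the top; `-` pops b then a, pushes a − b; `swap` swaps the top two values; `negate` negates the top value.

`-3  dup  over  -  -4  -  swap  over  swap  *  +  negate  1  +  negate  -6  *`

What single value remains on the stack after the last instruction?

-3     -> [-3]
dup    -> [-3, -3]
over   -> [-3, -3, -3]
-      -> [-3, 0]
-4     -> [-3, 0, -4]
-      -> [-3, 4]
swap   -> [4, -3]
over   -> [4, -3, 4]
swap   -> [4, 4, -3]
*      -> [4, -12]
+      -> [-8]
negate -> [8]
1      -> [8, 1]
+      -> [9]
negate -> [-9]
-6     -> [-9, -6]
*      -> [54]

54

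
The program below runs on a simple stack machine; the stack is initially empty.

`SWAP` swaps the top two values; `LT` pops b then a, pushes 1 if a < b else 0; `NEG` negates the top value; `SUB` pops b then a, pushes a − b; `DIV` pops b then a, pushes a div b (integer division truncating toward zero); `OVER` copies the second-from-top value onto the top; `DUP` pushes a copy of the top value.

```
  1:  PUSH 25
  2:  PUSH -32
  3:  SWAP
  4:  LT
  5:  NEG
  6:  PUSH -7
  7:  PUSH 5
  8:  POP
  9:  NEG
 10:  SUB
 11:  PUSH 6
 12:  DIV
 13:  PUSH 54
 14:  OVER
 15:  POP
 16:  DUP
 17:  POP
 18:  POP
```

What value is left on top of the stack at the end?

PUSH 25  -> 25
PUSH -32 -> 25 -32
SWAP     -> -32 25
LT       -> 1
NEG      -> -1
PUSH -7  -> -1 -7
PUSH 5   -> -1 -7 5
POP      -> -1 -7
NEG      -> -1 7
SUB      -> -8
PUSH 6   -> -8 6
DIV      -> -1
PUSH 54  -> -1 54
OVER     -> -1 54 -1
POP      -> -1 54
DUP      -> -1 54 54
POP      -> -1 54
POP      -> -1

-1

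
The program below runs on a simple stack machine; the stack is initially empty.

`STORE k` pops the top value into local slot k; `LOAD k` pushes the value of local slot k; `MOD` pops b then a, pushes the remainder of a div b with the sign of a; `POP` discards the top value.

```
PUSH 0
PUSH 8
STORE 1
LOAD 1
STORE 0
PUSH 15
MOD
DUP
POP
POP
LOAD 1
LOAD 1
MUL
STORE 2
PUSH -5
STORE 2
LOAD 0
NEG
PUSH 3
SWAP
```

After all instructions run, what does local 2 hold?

-5

PUSH 0  -> [0]
PUSH 8  -> [0, 8]
STORE 1 -> [0]
LOAD 1  -> [0, 8]
STORE 0 -> [0]
PUSH 15 -> [0, 15]
MOD     -> [0]
DUP     -> [0, 0]
POP     -> [0]
POP     -> []
LOAD 1  -> [8]
LOAD 1  -> [8, 8]
MUL     -> [64]
STORE 2 -> []
PUSH -5 -> [-5]
STORE 2 -> []
LOAD 0  -> [8]
NEG     -> [-8]
PUSH 3  -> [-8, 3]
SWAP    -> [3, -8]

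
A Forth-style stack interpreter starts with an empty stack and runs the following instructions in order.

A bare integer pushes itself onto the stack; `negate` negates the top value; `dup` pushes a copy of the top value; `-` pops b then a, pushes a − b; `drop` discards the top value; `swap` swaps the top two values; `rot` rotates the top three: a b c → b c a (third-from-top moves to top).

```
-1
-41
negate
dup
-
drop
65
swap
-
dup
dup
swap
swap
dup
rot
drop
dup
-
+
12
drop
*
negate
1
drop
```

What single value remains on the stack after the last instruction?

-4356

-1     : [-1]
-41    : [-1, -41]
negate : [-1, 41]
dup    : [-1, 41, 41]
-      : [-1, 0]
drop   : [-1]
65     : [-1, 65]
swap   : [65, -1]
-      : [66]
dup    : [66, 66]
dup    : [66, 66, 66]
swap   : [66, 66, 66]
swap   : [66, 66, 66]
dup    : [66, 66, 66, 66]
rot    : [66, 66, 66, 66]
drop   : [66, 66, 66]
dup    : [66, 66, 66, 66]
-      : [66, 66, 0]
+      : [66, 66]
12     : [66, 66, 12]
drop   : [66, 66]
*      : [4356]
negate : [-4356]
1      : [-4356, 1]
drop   : [-4356]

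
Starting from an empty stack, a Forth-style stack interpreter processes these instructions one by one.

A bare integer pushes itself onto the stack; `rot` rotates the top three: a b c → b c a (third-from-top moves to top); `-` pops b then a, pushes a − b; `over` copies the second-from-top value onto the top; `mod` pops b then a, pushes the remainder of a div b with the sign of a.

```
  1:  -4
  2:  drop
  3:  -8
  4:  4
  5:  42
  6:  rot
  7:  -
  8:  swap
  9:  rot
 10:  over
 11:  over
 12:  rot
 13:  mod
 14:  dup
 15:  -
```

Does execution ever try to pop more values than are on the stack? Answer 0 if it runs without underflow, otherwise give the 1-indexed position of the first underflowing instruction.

-4    [-4]
drop  []
-8    [-8]
4     [-8, 4]
42    [-8, 4, 42]
rot   [4, 42, -8]
-     [4, 50]
swap  [50, 4]
rot  — needs 3 operands, stack has 2 → underflow

9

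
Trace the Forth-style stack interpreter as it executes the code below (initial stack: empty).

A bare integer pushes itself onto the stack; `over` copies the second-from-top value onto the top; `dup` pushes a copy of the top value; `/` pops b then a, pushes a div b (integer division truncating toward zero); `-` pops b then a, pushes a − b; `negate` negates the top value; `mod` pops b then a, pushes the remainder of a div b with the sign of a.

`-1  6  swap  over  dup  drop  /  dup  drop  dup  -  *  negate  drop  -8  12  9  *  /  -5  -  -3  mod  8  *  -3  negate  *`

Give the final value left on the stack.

48

-1     → [-1]
6      → [-1, 6]
swap   → [6, -1]
over   → [6, -1, 6]
dup    → [6, -1, 6, 6]
drop   → [6, -1, 6]
/      → [6, 0]
dup    → [6, 0, 0]
drop   → [6, 0]
dup    → [6, 0, 0]
-      → [6, 0]
*      → [0]
negate → [0]
drop   → []
-8     → [-8]
12     → [-8, 12]
9      → [-8, 12, 9]
*      → [-8, 108]
/      → [0]
-5     → [0, -5]
-      → [5]
-3     → [5, -3]
mod    → [2]
8      → [2, 8]
*      → [16]
-3     → [16, -3]
negate → [16, 3]
*      → [48]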